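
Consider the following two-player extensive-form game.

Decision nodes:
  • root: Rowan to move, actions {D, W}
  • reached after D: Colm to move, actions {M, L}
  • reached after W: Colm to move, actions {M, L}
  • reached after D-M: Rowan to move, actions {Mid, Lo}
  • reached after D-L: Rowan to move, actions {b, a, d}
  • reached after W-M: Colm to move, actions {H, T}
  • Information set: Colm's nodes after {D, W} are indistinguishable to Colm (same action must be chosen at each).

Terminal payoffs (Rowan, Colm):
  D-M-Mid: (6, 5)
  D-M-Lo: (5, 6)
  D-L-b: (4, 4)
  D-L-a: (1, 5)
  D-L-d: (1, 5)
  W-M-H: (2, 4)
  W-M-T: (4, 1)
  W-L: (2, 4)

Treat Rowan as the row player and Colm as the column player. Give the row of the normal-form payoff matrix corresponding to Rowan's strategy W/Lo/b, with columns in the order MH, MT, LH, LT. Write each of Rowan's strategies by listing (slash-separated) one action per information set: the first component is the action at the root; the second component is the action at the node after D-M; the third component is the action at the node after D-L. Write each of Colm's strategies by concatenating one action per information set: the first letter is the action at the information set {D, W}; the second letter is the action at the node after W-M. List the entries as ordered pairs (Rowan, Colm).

vs MH: Rowan plays W → Colm plays M at [W] → Colm plays H at [W-M] → (2, 4)
vs MT: Rowan plays W → Colm plays M at [W] → Colm plays T at [W-M] → (4, 1)
vs LH: Rowan plays W → Colm plays L at [W] → (2, 4)
vs LT: Rowan plays W → Colm plays L at [W] → (2, 4)

(2,4) (4,1) (2,4) (2,4)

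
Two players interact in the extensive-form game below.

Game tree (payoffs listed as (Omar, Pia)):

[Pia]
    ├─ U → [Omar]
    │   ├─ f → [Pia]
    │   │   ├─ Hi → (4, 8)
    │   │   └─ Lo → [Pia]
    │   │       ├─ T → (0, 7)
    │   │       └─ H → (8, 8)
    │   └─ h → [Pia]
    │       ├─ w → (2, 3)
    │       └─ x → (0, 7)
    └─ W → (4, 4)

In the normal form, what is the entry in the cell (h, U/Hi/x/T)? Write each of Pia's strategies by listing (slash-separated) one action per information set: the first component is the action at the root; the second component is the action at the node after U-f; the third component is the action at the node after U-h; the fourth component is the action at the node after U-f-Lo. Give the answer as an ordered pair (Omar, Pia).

Trace the play path from the root:
  Pia plays U
  Omar plays h at [U]
  Pia plays x at [U-h]
→ terminal payoff (0, 7).
(Pia's choice at the node after U-f is never reached on this path, so it doesn't affect the outcome.)

(0, 7)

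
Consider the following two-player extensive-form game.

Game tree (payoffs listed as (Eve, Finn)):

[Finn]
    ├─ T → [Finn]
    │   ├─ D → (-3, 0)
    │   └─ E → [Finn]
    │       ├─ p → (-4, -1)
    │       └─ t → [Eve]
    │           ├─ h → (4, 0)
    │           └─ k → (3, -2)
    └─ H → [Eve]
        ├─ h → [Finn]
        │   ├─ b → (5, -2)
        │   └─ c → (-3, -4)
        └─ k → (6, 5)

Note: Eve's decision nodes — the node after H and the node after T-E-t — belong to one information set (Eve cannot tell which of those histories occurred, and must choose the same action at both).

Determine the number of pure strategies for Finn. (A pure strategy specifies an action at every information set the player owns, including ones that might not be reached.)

16

Finn owns the root with actions {T, H} — two choices.
Finn owns the node after T with actions {D, E} — two choices.
Finn owns the node after T-E with actions {p, t} — two choices.
Finn owns the node after H-h with actions {b, c} — two choices.
A pure strategy fixes one action at each information set independently, so the count is the product 2 × 2 × 2 × 2 = 16.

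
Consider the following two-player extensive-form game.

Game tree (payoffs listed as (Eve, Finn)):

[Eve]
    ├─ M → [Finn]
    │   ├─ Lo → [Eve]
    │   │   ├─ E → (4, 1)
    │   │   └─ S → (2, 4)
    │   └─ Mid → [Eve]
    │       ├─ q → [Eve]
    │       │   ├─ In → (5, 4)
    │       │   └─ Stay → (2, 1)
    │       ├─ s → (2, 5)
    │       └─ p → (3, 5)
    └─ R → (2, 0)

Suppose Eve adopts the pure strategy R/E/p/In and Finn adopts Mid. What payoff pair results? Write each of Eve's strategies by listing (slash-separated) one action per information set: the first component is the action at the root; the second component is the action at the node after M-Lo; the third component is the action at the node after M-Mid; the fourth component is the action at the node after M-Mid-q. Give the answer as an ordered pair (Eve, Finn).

(2, 0)

Trace the play path from the root:
  Eve plays R
→ terminal payoff (2, 0).
(Eve's choice at the node after M-Lo is never reached on this path, so it doesn't affect the outcome.)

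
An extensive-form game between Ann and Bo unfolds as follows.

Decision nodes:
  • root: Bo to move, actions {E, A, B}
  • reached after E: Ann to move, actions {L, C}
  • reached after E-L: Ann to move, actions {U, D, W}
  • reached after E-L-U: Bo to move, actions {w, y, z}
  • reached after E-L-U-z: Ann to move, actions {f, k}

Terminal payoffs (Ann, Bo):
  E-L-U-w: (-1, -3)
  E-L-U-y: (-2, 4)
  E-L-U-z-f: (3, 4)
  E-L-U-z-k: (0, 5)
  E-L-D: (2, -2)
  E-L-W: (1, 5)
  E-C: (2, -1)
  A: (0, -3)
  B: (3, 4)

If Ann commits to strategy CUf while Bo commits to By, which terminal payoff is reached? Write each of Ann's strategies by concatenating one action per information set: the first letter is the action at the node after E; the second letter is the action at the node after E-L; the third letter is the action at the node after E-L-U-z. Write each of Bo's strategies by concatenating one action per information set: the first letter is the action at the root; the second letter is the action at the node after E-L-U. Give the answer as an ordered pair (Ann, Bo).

(3, 4)

Trace the play path from the root:
  Bo plays B
→ terminal payoff (3, 4).
(Ann's choice at the node after E is never reached on this path, so it doesn't affect the outcome.)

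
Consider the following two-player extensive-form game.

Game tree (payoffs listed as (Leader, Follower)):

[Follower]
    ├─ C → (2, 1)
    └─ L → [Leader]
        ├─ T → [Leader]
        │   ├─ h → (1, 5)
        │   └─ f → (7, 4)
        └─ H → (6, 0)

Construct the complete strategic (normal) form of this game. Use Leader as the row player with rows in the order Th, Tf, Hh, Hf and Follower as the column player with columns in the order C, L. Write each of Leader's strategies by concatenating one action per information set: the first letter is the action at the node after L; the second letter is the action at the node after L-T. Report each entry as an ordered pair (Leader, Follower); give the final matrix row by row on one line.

Row Th: C→(2,1), L→(1,5)
Row Tf: C→(2,1), L→(7,4)
Row Hh: C→(2,1), L→(6,0)
Row Hf: C→(2,1), L→(6,0)

Th: (2,1) (1,5) | Tf: (2,1) (7,4) | Hh: (2,1) (6,0) | Hf: (2,1) (6,0)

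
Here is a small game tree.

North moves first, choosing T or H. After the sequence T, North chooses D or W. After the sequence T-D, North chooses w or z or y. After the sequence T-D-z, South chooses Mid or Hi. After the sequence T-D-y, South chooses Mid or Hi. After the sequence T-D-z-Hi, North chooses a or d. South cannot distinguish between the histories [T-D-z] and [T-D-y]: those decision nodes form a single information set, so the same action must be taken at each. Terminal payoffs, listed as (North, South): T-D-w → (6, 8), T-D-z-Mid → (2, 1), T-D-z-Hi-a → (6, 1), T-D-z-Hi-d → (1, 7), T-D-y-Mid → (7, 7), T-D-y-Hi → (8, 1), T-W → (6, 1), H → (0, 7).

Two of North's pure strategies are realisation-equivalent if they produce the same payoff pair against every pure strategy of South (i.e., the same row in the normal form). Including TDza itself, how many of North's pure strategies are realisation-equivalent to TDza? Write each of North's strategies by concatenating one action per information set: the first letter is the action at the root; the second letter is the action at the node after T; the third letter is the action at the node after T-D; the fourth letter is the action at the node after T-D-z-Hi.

1

Row for TDza (columns Mid, Hi): (2,1) (6,1).
Every one of North's information sets is on the play path for some reply by South when North follows TDza.
Changing the action at any of them therefore changes at least one column, so only TDza itself gives this row.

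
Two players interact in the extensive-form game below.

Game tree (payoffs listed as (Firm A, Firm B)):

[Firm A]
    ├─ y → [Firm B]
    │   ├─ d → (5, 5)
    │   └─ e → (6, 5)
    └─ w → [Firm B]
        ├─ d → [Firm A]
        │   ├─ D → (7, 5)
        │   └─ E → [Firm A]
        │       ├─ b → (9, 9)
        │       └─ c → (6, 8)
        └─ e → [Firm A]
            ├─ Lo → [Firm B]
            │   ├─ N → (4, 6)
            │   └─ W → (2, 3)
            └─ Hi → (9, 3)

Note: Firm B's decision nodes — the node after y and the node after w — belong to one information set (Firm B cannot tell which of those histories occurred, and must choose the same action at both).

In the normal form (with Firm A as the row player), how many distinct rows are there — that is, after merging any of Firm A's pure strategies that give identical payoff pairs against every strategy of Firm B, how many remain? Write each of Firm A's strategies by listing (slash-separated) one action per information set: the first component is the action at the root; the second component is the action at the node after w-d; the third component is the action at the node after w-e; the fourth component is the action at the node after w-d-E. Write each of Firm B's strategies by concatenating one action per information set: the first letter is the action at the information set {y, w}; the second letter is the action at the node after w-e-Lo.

7

Firm A has 16 pure strategies: y/D/Lo/b, y/D/Lo/c, y/D/Hi/b, y/D/Hi/c, y/E/Lo/b, y/E/Lo/c, y/E/Hi/b, y/E/Hi/c, w/D/Lo/b, w/D/Lo/c, w/D/Hi/b, w/D/Hi/c, w/E/Lo/b, w/E/Lo/c, w/E/Hi/b, w/E/Hi/c. Columns: dN, dW, eN, eW.
{y/D/Lo/b, y/D/Lo/c, y/D/Hi/b, y/D/Hi/c, y/E/Lo/b, y/E/Lo/c, y/E/Hi/b, y/E/Hi/c} → row (5,5) (5,5) (6,5) (6,5)
{w/D/Lo/b, w/D/Lo/c} → row (7,5) (7,5) (4,6) (2,3)
{w/D/Hi/b, w/D/Hi/c} → row (7,5) (7,5) (9,3) (9,3)
{w/E/Lo/b} → row (9,9) (9,9) (4,6) (2,3)
{w/E/Lo/c} → row (6,8) (6,8) (4,6) (2,3)
{w/E/Hi/b} → row (9,9) (9,9) (9,3) (9,3)
{w/E/Hi/c} → row (6,8) (6,8) (9,3) (9,3)
That's 7 distinct rows out of 16 strategies.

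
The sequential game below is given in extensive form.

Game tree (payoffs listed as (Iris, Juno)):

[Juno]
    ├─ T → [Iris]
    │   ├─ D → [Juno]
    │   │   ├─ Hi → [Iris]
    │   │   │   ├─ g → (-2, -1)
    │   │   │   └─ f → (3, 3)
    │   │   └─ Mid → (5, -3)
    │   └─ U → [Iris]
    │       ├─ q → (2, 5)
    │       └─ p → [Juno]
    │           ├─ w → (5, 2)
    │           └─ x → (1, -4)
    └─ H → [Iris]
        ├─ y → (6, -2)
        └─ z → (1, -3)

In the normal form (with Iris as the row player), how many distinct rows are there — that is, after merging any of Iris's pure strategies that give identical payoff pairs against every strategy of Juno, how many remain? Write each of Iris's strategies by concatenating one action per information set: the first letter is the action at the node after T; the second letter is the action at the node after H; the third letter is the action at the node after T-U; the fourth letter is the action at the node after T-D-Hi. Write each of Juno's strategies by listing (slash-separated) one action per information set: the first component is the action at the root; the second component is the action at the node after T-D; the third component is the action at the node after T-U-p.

8

Iris has 16 pure strategies: Dyqg, Dyqf, Dypg, Dypf, Dzqg, Dzqf, Dzpg, Dzpf, Uyqg, Uyqf, Uypg, Uypf, Uzqg, Uzqf, Uzpg, Uzpf. Columns: T/Hi/w, T/Hi/x, T/Mid/w, T/Mid/x, H/Hi/w, H/Hi/x, H/Mid/w, H/Mid/x.
{Dyqg, Dypg} → row (-2,-1) (-2,-1) (5,-3) (5,-3) (6,-2) (6,-2) (6,-2) (6,-2)
{Dyqf, Dypf} → row (3,3) (3,3) (5,-3) (5,-3) (6,-2) (6,-2) (6,-2) (6,-2)
{Dzqg, Dzpg} → row (-2,-1) (-2,-1) (5,-3) (5,-3) (1,-3) (1,-3) (1,-3) (1,-3)
{Dzqf, Dzpf} → row (3,3) (3,3) (5,-3) (5,-3) (1,-3) (1,-3) (1,-3) (1,-3)
{Uyqg, Uyqf} → row (2,5) (2,5) (2,5) (2,5) (6,-2) (6,-2) (6,-2) (6,-2)
{Uypg, Uypf} → row (5,2) (1,-4) (5,2) (1,-4) (6,-2) (6,-2) (6,-2) (6,-2)
{Uzqg, Uzqf} → row (2,5) (2,5) (2,5) (2,5) (1,-3) (1,-3) (1,-3) (1,-3)
{Uzpg, Uzpf} → row (5,2) (1,-4) (5,2) (1,-4) (1,-3) (1,-3) (1,-3) (1,-3)
That's 8 distinct rows out of 16 strategies.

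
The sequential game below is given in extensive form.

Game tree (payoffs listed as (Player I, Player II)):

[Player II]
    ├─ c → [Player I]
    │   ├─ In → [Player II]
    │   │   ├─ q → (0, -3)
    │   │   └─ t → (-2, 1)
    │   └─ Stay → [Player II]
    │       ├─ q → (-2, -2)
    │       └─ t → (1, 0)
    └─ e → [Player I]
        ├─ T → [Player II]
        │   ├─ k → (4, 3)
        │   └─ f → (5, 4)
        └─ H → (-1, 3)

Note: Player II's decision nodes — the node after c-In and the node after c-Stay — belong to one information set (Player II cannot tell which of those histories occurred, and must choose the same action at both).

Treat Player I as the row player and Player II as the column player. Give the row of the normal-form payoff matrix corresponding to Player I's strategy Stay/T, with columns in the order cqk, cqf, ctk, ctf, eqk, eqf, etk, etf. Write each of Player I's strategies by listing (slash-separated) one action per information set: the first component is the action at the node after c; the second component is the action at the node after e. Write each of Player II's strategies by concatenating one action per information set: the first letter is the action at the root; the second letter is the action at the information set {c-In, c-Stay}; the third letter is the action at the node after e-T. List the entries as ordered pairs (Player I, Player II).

vs cqk: Player II plays c → Player I plays Stay at [c] → Player II plays q at [c-Stay] → (-2, -2)
vs cqf: Player II plays c → Player I plays Stay at [c] → Player II plays q at [c-Stay] → (-2, -2)
vs ctk: Player II plays c → Player I plays Stay at [c] → Player II plays t at [c-Stay] → (1, 0)
vs ctf: Player II plays c → Player I plays Stay at [c] → Player II plays t at [c-Stay] → (1, 0)
vs eqk: Player II plays e → Player I plays T at [e] → Player II plays k at [e-T] → (4, 3)
vs eqf: Player II plays e → Player I plays T at [e] → Player II plays f at [e-T] → (5, 4)
vs etk: Player II plays e → Player I plays T at [e] → Player II plays k at [e-T] → (4, 3)
vs etf: Player II plays e → Player I plays T at [e] → Player II plays f at [e-T] → (5, 4)

(-2,-2) (-2,-2) (1,0) (1,0) (4,3) (5,4) (4,3) (5,4)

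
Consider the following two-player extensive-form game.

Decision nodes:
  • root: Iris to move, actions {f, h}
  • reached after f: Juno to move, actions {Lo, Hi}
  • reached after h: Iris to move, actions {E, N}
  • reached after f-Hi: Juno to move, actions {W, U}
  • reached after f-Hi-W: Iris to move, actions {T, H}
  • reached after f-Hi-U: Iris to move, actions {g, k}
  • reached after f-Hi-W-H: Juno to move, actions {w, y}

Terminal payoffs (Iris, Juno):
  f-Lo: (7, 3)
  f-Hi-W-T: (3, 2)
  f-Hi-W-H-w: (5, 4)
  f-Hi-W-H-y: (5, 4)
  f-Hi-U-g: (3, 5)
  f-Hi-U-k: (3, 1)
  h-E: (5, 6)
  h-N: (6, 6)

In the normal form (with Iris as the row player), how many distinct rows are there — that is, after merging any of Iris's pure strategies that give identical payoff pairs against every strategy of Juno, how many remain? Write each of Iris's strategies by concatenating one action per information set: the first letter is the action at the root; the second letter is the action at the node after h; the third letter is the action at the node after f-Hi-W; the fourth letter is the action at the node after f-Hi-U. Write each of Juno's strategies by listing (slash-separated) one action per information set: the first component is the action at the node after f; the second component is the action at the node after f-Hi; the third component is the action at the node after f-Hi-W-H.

6

Iris has 16 pure strategies: fETg, fETk, fEHg, fEHk, fNTg, fNTk, fNHg, fNHk, hETg, hETk, hEHg, hEHk, hNTg, hNTk, hNHg, hNHk. Columns: Lo/W/w, Lo/W/y, Lo/U/w, Lo/U/y, Hi/W/w, Hi/W/y, Hi/U/w, Hi/U/y.
{fETg, fNTg} → row (7,3) (7,3) (7,3) (7,3) (3,2) (3,2) (3,5) (3,5)
{fETk, fNTk} → row (7,3) (7,3) (7,3) (7,3) (3,2) (3,2) (3,1) (3,1)
{fEHg, fNHg} → row (7,3) (7,3) (7,3) (7,3) (5,4) (5,4) (3,5) (3,5)
{fEHk, fNHk} → row (7,3) (7,3) (7,3) (7,3) (5,4) (5,4) (3,1) (3,1)
{hETg, hETk, hEHg, hEHk} → row (5,6) (5,6) (5,6) (5,6) (5,6) (5,6) (5,6) (5,6)
{hNTg, hNTk, hNHg, hNHk} → row (6,6) (6,6) (6,6) (6,6) (6,6) (6,6) (6,6) (6,6)
That's 6 distinct rows out of 16 strategies.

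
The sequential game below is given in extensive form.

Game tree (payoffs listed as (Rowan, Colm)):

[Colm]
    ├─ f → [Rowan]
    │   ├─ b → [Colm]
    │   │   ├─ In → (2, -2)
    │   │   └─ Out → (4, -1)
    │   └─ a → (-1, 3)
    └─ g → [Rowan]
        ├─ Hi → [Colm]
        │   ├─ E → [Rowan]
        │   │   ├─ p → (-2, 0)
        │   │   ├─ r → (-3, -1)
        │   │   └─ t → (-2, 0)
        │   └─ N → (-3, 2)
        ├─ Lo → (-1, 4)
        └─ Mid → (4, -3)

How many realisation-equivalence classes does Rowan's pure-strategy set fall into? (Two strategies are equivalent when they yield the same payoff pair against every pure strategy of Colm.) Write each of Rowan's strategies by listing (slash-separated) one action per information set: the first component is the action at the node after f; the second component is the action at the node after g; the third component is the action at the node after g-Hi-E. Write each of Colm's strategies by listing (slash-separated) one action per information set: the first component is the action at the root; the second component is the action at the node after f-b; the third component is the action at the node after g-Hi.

Rowan has 18 pure strategies: b/Hi/p, b/Hi/r, b/Hi/t, b/Lo/p, b/Lo/r, b/Lo/t, b/Mid/p, b/Mid/r, b/Mid/t, a/Hi/p, a/Hi/r, a/Hi/t, a/Lo/p, a/Lo/r, a/Lo/t, a/Mid/p, a/Mid/r, a/Mid/t. Columns: f/In/E, f/In/N, f/Out/E, f/Out/N, g/In/E, g/In/N, g/Out/E, g/Out/N.
{b/Hi/p, b/Hi/t} → row (2,-2) (2,-2) (4,-1) (4,-1) (-2,0) (-3,2) (-2,0) (-3,2)
{b/Hi/r} → row (2,-2) (2,-2) (4,-1) (4,-1) (-3,-1) (-3,2) (-3,-1) (-3,2)
{b/Lo/p, b/Lo/r, b/Lo/t} → row (2,-2) (2,-2) (4,-1) (4,-1) (-1,4) (-1,4) (-1,4) (-1,4)
{b/Mid/p, b/Mid/r, b/Mid/t} → row (2,-2) (2,-2) (4,-1) (4,-1) (4,-3) (4,-3) (4,-3) (4,-3)
{a/Hi/p, a/Hi/t} → row (-1,3) (-1,3) (-1,3) (-1,3) (-2,0) (-3,2) (-2,0) (-3,2)
{a/Hi/r} → row (-1,3) (-1,3) (-1,3) (-1,3) (-3,-1) (-3,2) (-3,-1) (-3,2)
{a/Lo/p, a/Lo/r, a/Lo/t} → row (-1,3) (-1,3) (-1,3) (-1,3) (-1,4) (-1,4) (-1,4) (-1,4)
{a/Mid/p, a/Mid/r, a/Mid/t} → row (-1,3) (-1,3) (-1,3) (-1,3) (4,-3) (4,-3) (4,-3) (4,-3)
That's 8 distinct rows out of 18 strategies.

8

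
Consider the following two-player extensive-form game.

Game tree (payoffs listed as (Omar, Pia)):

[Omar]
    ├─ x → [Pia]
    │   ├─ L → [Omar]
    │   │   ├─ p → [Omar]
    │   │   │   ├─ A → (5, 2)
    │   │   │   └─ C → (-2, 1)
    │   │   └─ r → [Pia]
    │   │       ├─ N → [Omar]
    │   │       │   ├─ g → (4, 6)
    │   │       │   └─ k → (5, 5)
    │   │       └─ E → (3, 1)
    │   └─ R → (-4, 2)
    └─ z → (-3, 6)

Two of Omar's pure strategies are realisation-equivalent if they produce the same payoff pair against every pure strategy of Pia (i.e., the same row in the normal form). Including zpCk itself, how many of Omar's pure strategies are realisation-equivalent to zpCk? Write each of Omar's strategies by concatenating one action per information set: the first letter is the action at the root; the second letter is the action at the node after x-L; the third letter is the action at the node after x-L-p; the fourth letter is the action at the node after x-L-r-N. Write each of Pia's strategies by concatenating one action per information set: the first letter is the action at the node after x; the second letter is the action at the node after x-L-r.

8

Row for zpCk (columns LN, LE, RN, RE): (-3,6) (-3,6) (-3,6) (-3,6).
Under zpCk, Omar's choice at the node after x-L and at the node after x-L-p and at the node after x-L-r-N can never be reached regardless of what Pia does, so varying those choices leaves every outcome unchanged.
Holding the reachable choices fixed and varying the unreachable ones freely already gives 2 × 2 × 2 = 8 equivalent strategies.
No other strategy reproduces this row, so those 8 are the full class: zpAg, zpAk, zpCg, zpCk, zrAg, zrAk, zrCg, zrCk.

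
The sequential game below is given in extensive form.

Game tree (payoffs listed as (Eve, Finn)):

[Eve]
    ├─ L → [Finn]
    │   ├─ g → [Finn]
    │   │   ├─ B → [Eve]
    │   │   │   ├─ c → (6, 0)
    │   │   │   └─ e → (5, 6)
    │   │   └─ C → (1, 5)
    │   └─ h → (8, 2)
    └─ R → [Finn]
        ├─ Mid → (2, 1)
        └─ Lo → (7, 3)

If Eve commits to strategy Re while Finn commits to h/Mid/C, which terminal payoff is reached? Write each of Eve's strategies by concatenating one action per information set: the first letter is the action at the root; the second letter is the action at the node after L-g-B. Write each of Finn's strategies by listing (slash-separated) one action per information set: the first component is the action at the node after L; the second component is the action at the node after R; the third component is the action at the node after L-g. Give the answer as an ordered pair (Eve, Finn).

(2, 1)

Trace the play path from the root:
  Eve plays R
  Finn plays Mid at [R]
→ terminal payoff (2, 1).
(Eve's choice at the node after L-g-B is never reached on this path, so it doesn't affect the outcome.)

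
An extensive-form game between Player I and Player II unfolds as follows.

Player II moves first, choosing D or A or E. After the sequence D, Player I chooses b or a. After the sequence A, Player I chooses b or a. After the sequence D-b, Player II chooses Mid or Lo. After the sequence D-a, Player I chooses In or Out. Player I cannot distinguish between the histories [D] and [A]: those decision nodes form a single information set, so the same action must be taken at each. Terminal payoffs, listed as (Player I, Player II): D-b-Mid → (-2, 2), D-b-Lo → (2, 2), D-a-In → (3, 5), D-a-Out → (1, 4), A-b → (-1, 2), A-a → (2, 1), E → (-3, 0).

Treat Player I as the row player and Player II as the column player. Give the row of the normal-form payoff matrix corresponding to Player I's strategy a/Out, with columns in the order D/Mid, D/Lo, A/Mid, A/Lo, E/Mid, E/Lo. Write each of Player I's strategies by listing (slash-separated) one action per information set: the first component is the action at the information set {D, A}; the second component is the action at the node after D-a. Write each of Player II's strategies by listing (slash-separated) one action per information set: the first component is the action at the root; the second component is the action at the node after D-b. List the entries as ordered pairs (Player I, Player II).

vs D/Mid: Player II plays D → Player I plays a at [D] → Player I plays Out at [D-a] → (1, 4)
vs D/Lo: Player II plays D → Player I plays a at [D] → Player I plays Out at [D-a] → (1, 4)
vs A/Mid: Player II plays A → Player I plays a at [A] → (2, 1)
vs A/Lo: Player II plays A → Player I plays a at [A] → (2, 1)
vs E/Mid: Player II plays E → (-3, 0)
vs E/Lo: Player II plays E → (-3, 0)

(1,4) (1,4) (2,1) (2,1) (-3,0) (-3,0)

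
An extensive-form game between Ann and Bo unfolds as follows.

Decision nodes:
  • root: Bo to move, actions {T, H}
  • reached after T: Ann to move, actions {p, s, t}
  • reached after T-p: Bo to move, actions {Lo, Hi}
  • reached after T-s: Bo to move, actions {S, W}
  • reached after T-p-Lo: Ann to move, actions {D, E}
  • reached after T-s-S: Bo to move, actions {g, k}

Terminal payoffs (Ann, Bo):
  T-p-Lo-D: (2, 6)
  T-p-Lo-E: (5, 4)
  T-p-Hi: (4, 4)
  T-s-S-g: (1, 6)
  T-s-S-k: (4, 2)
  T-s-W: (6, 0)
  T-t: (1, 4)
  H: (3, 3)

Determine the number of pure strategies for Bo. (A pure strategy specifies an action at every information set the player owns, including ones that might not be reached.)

Bo owns the root with actions {T, H} — two choices.
Bo owns the node after T-p with actions {Lo, Hi} — two choices.
Bo owns the node after T-s with actions {S, W} — two choices.
Bo owns the node after T-s-S with actions {g, k} — two choices.
A pure strategy fixes one action at each information set independently, so the count is the product 2 × 2 × 2 × 2 = 16.

16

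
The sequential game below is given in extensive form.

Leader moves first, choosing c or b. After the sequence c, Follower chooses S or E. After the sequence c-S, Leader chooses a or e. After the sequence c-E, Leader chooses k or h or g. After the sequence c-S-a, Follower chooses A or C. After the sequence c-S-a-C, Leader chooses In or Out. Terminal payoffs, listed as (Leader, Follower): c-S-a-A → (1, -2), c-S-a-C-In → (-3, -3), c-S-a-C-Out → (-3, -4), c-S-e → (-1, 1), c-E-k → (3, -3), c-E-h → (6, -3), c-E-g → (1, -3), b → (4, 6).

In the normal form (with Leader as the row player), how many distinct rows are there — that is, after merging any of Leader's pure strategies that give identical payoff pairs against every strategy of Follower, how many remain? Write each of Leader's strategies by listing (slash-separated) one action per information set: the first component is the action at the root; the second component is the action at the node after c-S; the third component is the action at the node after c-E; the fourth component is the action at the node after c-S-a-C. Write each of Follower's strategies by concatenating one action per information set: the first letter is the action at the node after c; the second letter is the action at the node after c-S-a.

10

Leader has 24 pure strategies: c/a/k/In, c/a/k/Out, c/a/h/In, c/a/h/Out, c/a/g/In, c/a/g/Out, c/e/k/In, c/e/k/Out, c/e/h/In, c/e/h/Out, c/e/g/In, c/e/g/Out, b/a/k/In, b/a/k/Out, b/a/h/In, b/a/h/Out, b/a/g/In, b/a/g/Out, b/e/k/In, b/e/k/Out, b/e/h/In, b/e/h/Out, b/e/g/In, b/e/g/Out. Columns: SA, SC, EA, EC.
{c/a/k/In} → row (1,-2) (-3,-3) (3,-3) (3,-3)
{c/a/k/Out} → row (1,-2) (-3,-4) (3,-3) (3,-3)
{c/a/h/In} → row (1,-2) (-3,-3) (6,-3) (6,-3)
{c/a/h/Out} → row (1,-2) (-3,-4) (6,-3) (6,-3)
{c/a/g/In} → row (1,-2) (-3,-3) (1,-3) (1,-3)
{c/a/g/Out} → row (1,-2) (-3,-4) (1,-3) (1,-3)
{c/e/k/In, c/e/k/Out} → row (-1,1) (-1,1) (3,-3) (3,-3)
{c/e/h/In, c/e/h/Out} → row (-1,1) (-1,1) (6,-3) (6,-3)
{c/e/g/In, c/e/g/Out} → row (-1,1) (-1,1) (1,-3) (1,-3)
{b/a/k/In, b/a/k/Out, b/a/h/In, b/a/h/Out, b/a/g/In, b/a/g/Out, b/e/k/In, b/e/k/Out, b/e/h/In, b/e/h/Out, b/e/g/In, b/e/g/Out} → row (4,6) (4,6) (4,6) (4,6)
That's 10 distinct rows out of 24 strategies.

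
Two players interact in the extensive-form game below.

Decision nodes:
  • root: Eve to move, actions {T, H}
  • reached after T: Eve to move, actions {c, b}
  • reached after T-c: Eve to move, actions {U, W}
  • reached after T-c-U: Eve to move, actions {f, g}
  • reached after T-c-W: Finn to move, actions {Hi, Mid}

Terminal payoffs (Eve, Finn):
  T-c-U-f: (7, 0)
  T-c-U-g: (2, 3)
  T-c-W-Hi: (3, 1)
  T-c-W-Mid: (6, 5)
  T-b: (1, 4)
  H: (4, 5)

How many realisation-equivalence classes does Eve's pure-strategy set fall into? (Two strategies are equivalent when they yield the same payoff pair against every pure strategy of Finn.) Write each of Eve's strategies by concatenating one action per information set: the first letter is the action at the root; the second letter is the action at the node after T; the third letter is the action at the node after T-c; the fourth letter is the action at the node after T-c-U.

Eve has 16 pure strategies: TcUf, TcUg, TcWf, TcWg, TbUf, TbUg, TbWf, TbWg, HcUf, HcUg, HcWf, HcWg, HbUf, HbUg, HbWf, HbWg. Columns: Hi, Mid.
{TcUf} → row (7,0) (7,0)
{TcUg} → row (2,3) (2,3)
{TcWf, TcWg} → row (3,1) (6,5)
{TbUf, TbUg, TbWf, TbWg} → row (1,4) (1,4)
{HcUf, HcUg, HcWf, HcWg, HbUf, HbUg, HbWf, HbWg} → row (4,5) (4,5)
That's 5 distinct rows out of 16 strategies.

5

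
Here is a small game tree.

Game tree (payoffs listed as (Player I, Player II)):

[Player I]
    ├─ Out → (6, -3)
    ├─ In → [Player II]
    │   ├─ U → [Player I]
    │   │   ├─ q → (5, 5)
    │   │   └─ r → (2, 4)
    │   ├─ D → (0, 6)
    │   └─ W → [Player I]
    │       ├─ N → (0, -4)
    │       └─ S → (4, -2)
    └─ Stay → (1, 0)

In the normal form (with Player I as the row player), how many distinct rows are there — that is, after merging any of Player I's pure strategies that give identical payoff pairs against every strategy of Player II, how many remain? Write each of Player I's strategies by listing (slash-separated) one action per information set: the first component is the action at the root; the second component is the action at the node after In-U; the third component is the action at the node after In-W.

6

Player I has 12 pure strategies: Out/q/N, Out/q/S, Out/r/N, Out/r/S, In/q/N, In/q/S, In/r/N, In/r/S, Stay/q/N, Stay/q/S, Stay/r/N, Stay/r/S. Columns: U, D, W.
{Out/q/N, Out/q/S, Out/r/N, Out/r/S} → row (6,-3) (6,-3) (6,-3)
{In/q/N} → row (5,5) (0,6) (0,-4)
{In/q/S} → row (5,5) (0,6) (4,-2)
{In/r/N} → row (2,4) (0,6) (0,-4)
{In/r/S} → row (2,4) (0,6) (4,-2)
{Stay/q/N, Stay/q/S, Stay/r/N, Stay/r/S} → row (1,0) (1,0) (1,0)
That's 6 distinct rows out of 12 strategies.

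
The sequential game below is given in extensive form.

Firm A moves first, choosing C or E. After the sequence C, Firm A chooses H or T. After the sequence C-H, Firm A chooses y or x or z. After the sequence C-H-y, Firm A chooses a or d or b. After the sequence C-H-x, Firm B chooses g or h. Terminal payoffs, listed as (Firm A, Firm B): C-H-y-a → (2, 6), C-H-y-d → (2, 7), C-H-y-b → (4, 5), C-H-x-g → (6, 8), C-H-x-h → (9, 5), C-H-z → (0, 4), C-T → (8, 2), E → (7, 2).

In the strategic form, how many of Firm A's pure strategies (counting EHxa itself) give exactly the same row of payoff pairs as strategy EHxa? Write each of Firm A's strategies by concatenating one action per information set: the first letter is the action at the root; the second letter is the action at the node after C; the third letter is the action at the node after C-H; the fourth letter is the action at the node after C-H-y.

18

Row for EHxa (columns g, h): (7,2) (7,2).
Under EHxa, Firm A's choice at the node after C and at the node after C-H and at the node after C-H-y can never be reached regardless of what Firm B does, so varying those choices leaves every outcome unchanged.
Holding the reachable choices fixed and varying the unreachable ones freely already gives 2 × 3 × 3 = 18 equivalent strategies.
No other strategy reproduces this row, so those 18 are the full class: EHya, EHyd, EHyb, EHxa, EHxd, EHxb, EHza, EHzd, EHzb, ETya, ETyd, ETyb, ETxa, ETxd, ETxb, ETza, ETzd, ETzb.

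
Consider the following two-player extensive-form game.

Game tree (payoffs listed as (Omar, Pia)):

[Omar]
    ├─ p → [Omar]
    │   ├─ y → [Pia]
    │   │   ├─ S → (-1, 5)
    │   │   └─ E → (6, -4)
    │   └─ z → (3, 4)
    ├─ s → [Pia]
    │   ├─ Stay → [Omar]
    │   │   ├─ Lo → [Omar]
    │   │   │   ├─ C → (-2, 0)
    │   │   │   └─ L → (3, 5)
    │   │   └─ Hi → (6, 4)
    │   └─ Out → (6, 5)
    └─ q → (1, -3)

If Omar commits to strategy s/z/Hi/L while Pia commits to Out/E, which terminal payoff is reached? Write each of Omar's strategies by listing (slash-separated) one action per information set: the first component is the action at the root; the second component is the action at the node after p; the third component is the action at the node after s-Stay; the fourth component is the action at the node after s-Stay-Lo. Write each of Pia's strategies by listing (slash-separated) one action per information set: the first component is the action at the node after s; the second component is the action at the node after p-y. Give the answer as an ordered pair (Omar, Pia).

(6, 5)

Trace the play path from the root:
  Omar plays s
  Pia plays Out at [s]
→ terminal payoff (6, 5).
(Omar's choice at the node after p is never reached on this path, so it doesn't affect the outcome.)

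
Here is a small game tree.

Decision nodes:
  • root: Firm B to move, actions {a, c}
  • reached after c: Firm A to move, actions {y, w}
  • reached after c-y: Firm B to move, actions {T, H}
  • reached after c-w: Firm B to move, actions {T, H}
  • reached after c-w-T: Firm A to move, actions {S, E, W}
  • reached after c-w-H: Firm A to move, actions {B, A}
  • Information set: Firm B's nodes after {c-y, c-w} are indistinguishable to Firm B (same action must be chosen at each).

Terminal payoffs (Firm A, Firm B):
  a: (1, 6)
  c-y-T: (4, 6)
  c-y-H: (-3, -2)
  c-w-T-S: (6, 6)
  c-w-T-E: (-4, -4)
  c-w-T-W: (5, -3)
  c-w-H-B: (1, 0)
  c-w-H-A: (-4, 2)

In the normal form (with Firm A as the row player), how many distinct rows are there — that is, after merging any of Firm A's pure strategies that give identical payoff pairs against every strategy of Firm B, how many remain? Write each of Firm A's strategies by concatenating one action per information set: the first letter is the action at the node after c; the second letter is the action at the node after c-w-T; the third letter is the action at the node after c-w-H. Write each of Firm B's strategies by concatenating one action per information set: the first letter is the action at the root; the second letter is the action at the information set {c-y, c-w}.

7

Firm A has 12 pure strategies: ySB, ySA, yEB, yEA, yWB, yWA, wSB, wSA, wEB, wEA, wWB, wWA. Columns: aT, aH, cT, cH.
{ySB, ySA, yEB, yEA, yWB, yWA} → row (1,6) (1,6) (4,6) (-3,-2)
{wSB} → row (1,6) (1,6) (6,6) (1,0)
{wSA} → row (1,6) (1,6) (6,6) (-4,2)
{wEB} → row (1,6) (1,6) (-4,-4) (1,0)
{wEA} → row (1,6) (1,6) (-4,-4) (-4,2)
{wWB} → row (1,6) (1,6) (5,-3) (1,0)
{wWA} → row (1,6) (1,6) (5,-3) (-4,2)
That's 7 distinct rows out of 12 strategies.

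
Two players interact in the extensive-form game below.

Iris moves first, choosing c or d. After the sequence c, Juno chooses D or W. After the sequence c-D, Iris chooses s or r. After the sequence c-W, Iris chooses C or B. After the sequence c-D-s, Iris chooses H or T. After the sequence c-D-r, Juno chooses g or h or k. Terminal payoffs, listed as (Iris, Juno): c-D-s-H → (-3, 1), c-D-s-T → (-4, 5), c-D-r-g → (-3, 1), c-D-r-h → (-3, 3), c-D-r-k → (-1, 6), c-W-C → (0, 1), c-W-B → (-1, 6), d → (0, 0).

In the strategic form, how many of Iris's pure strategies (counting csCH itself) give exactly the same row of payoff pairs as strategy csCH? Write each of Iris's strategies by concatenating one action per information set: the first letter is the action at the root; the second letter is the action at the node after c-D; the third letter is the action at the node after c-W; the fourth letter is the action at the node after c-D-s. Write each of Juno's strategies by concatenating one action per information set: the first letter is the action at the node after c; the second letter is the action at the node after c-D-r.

1

Row for csCH (columns Dg, Dh, Dk, Wg, Wh, Wk): (-3,1) (-3,1) (-3,1) (0,1) (0,1) (0,1).
Every one of Iris's information sets is on the play path for some reply by Juno when Iris follows csCH.
Changing the action at any of them therefore changes at least one column, so only csCH itself gives this row.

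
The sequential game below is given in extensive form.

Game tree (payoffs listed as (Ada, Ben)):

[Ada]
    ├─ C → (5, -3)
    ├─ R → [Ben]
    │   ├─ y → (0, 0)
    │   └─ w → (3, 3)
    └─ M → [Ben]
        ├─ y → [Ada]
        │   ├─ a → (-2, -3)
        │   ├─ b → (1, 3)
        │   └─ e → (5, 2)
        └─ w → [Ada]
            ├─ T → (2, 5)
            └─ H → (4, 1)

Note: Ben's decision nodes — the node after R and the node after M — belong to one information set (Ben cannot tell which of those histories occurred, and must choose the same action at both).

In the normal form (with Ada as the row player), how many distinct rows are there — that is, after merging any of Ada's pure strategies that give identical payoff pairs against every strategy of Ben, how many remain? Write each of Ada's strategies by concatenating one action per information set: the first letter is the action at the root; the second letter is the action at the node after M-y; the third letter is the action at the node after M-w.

8

Ada has 18 pure strategies: CaT, CaH, CbT, CbH, CeT, CeH, RaT, RaH, RbT, RbH, ReT, ReH, MaT, MaH, MbT, MbH, MeT, MeH. Columns: y, w.
{CaT, CaH, CbT, CbH, CeT, CeH} → row (5,-3) (5,-3)
{RaT, RaH, RbT, RbH, ReT, ReH} → row (0,0) (3,3)
{MaT} → row (-2,-3) (2,5)
{MaH} → row (-2,-3) (4,1)
{MbT} → row (1,3) (2,5)
{MbH} → row (1,3) (4,1)
{MeT} → row (5,2) (2,5)
{MeH} → row (5,2) (4,1)
That's 8 distinct rows out of 18 strategies.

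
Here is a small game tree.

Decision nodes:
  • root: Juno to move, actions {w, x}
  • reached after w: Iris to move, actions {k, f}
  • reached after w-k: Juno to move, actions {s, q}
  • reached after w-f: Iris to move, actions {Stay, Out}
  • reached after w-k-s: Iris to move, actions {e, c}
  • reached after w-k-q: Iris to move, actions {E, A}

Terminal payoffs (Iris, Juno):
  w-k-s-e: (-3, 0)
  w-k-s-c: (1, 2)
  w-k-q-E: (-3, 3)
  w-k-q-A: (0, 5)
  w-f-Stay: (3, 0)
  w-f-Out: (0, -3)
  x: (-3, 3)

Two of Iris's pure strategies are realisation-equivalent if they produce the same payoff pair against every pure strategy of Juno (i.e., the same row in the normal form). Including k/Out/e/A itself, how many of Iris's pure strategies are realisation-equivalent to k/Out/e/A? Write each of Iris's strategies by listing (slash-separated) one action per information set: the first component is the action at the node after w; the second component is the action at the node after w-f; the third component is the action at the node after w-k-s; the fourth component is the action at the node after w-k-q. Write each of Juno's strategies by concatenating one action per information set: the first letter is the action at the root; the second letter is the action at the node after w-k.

2

Row for k/Out/e/A (columns ws, wq, xs, xq): (-3,0) (0,5) (-3,3) (-3,3).
Under k/Out/e/A, Iris's choice at the node after w-f can never be reached regardless of what Juno does, so varying those choices leaves every outcome unchanged.
Holding the reachable choices fixed and varying the unreachable one freely already gives 2 equivalent strategies.
No other strategy reproduces this row, so those 2 are the full class: k/Stay/e/A, k/Out/e/A.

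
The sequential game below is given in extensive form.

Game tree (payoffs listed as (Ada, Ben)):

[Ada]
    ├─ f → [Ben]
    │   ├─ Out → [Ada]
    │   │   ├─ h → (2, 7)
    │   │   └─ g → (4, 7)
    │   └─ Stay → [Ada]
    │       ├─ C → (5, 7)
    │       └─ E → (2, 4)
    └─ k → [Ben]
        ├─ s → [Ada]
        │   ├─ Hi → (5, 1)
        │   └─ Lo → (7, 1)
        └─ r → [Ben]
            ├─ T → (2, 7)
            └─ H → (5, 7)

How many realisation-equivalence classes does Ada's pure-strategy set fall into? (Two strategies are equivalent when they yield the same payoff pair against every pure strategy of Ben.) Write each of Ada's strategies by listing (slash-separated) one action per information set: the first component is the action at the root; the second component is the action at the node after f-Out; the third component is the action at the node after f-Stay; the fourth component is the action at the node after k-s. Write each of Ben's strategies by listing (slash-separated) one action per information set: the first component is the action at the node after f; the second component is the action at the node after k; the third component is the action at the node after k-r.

6

Ada has 16 pure strategies: f/h/C/Hi, f/h/C/Lo, f/h/E/Hi, f/h/E/Lo, f/g/C/Hi, f/g/C/Lo, f/g/E/Hi, f/g/E/Lo, k/h/C/Hi, k/h/C/Lo, k/h/E/Hi, k/h/E/Lo, k/g/C/Hi, k/g/C/Lo, k/g/E/Hi, k/g/E/Lo. Columns: Out/s/T, Out/s/H, Out/r/T, Out/r/H, Stay/s/T, Stay/s/H, Stay/r/T, Stay/r/H.
{f/h/C/Hi, f/h/C/Lo} → row (2,7) (2,7) (2,7) (2,7) (5,7) (5,7) (5,7) (5,7)
{f/h/E/Hi, f/h/E/Lo} → row (2,7) (2,7) (2,7) (2,7) (2,4) (2,4) (2,4) (2,4)
{f/g/C/Hi, f/g/C/Lo} → row (4,7) (4,7) (4,7) (4,7) (5,7) (5,7) (5,7) (5,7)
{f/g/E/Hi, f/g/E/Lo} → row (4,7) (4,7) (4,7) (4,7) (2,4) (2,4) (2,4) (2,4)
{k/h/C/Hi, k/h/E/Hi, k/g/C/Hi, k/g/E/Hi} → row (5,1) (5,1) (2,7) (5,7) (5,1) (5,1) (2,7) (5,7)
{k/h/C/Lo, k/h/E/Lo, k/g/C/Lo, k/g/E/Lo} → row (7,1) (7,1) (2,7) (5,7) (7,1) (7,1) (2,7) (5,7)
That's 6 distinct rows out of 16 strategies.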